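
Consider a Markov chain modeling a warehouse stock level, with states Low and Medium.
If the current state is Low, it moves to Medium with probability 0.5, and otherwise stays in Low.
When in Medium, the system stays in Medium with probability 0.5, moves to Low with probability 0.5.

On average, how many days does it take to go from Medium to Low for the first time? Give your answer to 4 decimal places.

Let t(s) be the expected number of days to first reach Low from state s, with t(Low) = 0. Conditioning on the first day:
t(Medium) = 1 + 0.5·t(Medium)
Solving: t(Medium) = 2.0000.
Expected days from Medium to Low: 2.0000.

2.0000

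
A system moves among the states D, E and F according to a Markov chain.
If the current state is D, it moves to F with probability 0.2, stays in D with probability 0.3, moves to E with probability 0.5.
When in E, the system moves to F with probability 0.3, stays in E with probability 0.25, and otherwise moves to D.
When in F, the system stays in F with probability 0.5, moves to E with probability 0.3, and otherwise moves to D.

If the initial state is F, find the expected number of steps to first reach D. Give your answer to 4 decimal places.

3.6842

Let t(s) be the expected number of steps to first reach D from state s, with t(D) = 0. Conditioning on the first step:
t(E) = 1 + 0.25·t(E) + 0.3·t(F)
t(F) = 1 + 0.3·t(E) + 0.5·t(F)
Solving: t(E) = 2.8070, t(F) = 3.6842.
Expected steps from F to D: 3.6842.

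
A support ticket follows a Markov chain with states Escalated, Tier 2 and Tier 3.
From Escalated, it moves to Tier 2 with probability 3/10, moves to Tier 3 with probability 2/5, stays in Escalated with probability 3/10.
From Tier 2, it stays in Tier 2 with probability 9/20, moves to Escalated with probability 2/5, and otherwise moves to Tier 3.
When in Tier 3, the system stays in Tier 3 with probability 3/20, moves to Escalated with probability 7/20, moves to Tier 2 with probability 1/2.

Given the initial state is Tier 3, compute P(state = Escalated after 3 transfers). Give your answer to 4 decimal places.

Propagate the distribution vector 3 transfers from Tier 3.
After 0 transfers: (0.0000, 0.0000, 1.0000)
After 1 transfer: (0.3500, 0.5000, 0.1500)
After 2 transfers: (0.3575, 0.4050, 0.2375)
After 3 transfers: (0.3524, 0.4083, 0.2394)
P(in Escalated after 3 transfers) = 0.3524

0.3524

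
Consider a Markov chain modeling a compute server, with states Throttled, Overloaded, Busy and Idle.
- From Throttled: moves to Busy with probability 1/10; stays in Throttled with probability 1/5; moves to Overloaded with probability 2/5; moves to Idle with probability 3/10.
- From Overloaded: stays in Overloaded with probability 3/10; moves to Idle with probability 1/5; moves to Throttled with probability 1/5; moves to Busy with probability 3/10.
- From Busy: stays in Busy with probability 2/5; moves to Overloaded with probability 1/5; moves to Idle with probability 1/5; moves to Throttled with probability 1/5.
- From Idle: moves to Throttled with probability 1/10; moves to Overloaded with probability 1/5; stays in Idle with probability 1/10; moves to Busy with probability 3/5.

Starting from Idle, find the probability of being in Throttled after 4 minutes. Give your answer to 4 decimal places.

0.1801

Propagate the distribution vector 4 minutes from Idle.
After 0 minutes: (0.0000, 0.0000, 0.0000, 1.0000)
After 1 minute: (0.1000, 0.2000, 0.6000, 0.1000)
After 2 minutes: (0.1900, 0.2400, 0.3700, 0.2000)
After 3 minutes: (0.1800, 0.2620, 0.3590, 0.1990)
After 4 minutes: (0.1801, 0.2622, 0.3596, 0.1981)
P(in Throttled after 4 minutes) = 0.1801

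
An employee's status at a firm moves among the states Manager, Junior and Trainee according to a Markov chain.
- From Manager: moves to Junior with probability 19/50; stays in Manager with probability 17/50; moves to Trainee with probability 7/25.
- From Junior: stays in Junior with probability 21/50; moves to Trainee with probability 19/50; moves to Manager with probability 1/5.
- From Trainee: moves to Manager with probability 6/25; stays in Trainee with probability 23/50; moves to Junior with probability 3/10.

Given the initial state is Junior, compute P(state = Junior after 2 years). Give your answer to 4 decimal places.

0.3664

Sum over the intermediate state after 1 year:
P = P(Junior→Manager)·P(Manager→Junior) + P(Junior→Junior)·P(Junior→Junior) + P(Junior→Trainee)·P(Trainee→Junior)
  = 0.2×0.38 + 0.42×0.42 + 0.38×0.3
  = 0.0760 + 0.1764 + 0.1140 = 0.3664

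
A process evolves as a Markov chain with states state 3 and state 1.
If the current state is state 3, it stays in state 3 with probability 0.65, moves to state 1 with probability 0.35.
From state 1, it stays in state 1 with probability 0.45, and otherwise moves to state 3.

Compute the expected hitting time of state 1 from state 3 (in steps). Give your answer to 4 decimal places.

Let t(s) be the expected number of steps to first reach state 1 from state s, with t(state 1) = 0. Conditioning on the first step:
t(state 3) = 1 + 0.65·t(state 3)
Solving: t(state 3) = 2.8571.
Expected steps from state 3 to state 1: 2.8571.

2.8571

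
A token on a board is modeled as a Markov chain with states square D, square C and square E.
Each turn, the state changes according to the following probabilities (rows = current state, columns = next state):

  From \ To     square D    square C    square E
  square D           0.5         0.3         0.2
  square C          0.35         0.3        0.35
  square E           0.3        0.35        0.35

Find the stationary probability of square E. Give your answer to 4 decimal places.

Let the stationary distribution be π with π = πP and π_1 + π_2 + π_3 = 1.
π_1 = 0.5·π_1 + 0.35·π_2 + 0.3·π_3
π_2 = 0.3·π_1 + 0.3·π_2 + 0.35·π_3
Solving with the normalization constraint gives π = (0.3947, 0.3145, 0.2908).
So the stationary probability of square E is 0.2908.

0.2908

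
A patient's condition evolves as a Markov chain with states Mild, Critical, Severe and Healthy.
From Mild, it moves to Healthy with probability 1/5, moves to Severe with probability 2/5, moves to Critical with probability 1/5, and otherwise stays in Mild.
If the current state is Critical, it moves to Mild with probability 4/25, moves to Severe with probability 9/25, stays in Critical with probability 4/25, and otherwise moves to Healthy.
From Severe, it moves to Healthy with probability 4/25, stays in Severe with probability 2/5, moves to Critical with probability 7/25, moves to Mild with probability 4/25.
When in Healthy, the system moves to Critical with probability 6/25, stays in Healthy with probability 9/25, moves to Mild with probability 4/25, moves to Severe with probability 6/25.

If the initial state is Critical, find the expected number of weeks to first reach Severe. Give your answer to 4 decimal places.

3.0380

Let t(s) be the expected number of weeks to first reach Severe from state s, with t(Severe) = 0. Conditioning on the first week:
t(Mild) = 1 + 0.2·t(Mild) + 0.2·t(Critical) + 0.2·t(Healthy)
t(Critical) = 1 + 0.16·t(Mild) + 0.16·t(Critical) + 0.32·t(Healthy)
t(Healthy) = 1 + 0.16·t(Mild) + 0.24·t(Critical) + 0.36·t(Healthy)
Solving: t(Mild) = 2.8639, t(Critical) = 3.0380, t(Healthy) = 3.4177.
Expected weeks from Critical to Severe: 3.0380.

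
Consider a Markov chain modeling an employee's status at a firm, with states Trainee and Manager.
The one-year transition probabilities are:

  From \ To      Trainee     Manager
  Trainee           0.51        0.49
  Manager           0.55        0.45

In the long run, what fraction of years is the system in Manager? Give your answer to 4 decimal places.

Let the stationary distribution be π with π = πP and π_1 + π_2 = 1.
π_1 = 0.51·π_1 + 0.55·π_2
Solving with the normalization constraint gives π = (0.5288, 0.4712).
So the stationary probability of Manager is 0.4712.

0.4712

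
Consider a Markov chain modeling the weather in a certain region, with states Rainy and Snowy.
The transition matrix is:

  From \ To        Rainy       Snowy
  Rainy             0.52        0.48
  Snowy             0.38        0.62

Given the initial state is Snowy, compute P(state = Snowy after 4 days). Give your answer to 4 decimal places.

Propagate the distribution vector 4 days from Snowy.
After 0 days: (0.0000, 1.0000)
After 1 day: (0.3800, 0.6200)
After 2 days: (0.4332, 0.5668)
After 3 days: (0.4406, 0.5594)
After 4 days: (0.4417, 0.5583)
P(in Snowy after 4 days) = 0.5583

0.5583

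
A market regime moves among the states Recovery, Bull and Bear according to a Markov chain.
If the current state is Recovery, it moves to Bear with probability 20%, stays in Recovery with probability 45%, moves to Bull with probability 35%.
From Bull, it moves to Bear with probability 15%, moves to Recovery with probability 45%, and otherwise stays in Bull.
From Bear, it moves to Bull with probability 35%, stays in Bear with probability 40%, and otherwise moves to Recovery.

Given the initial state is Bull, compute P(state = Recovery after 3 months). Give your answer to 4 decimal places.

0.4080

Propagate the distribution vector 3 months from Bull.
After 0 months: (0.0000, 1.0000, 0.0000)
After 1 month: (0.4500, 0.4000, 0.1500)
After 2 months: (0.4200, 0.3700, 0.2100)
After 3 months: (0.4080, 0.3685, 0.2235)
P(in Recovery after 3 months) = 0.4080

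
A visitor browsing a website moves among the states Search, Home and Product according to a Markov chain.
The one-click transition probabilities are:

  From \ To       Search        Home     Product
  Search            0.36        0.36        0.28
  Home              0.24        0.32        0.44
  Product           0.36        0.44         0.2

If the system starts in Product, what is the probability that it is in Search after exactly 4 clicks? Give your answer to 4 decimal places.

0.3153

Propagate the distribution vector 4 clicks from Product.
After 0 clicks: (0.0000, 0.0000, 1.0000)
After 1 click: (0.3600, 0.4400, 0.2000)
After 2 clicks: (0.3072, 0.3584, 0.3344)
After 3 clicks: (0.3170, 0.3724, 0.3106)
After 4 clicks: (0.3153, 0.3700, 0.3147)
P(in Search after 4 clicks) = 0.3153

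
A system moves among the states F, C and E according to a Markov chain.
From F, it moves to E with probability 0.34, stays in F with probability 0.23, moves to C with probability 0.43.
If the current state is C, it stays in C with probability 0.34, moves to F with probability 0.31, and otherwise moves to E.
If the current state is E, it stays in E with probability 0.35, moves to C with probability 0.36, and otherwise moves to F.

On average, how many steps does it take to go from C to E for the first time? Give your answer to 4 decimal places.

Let t(s) be the expected number of steps to first reach E from state s, with t(E) = 0. Conditioning on the first step:
t(F) = 1 + 0.23·t(F) + 0.43·t(C)
t(C) = 1 + 0.31·t(F) + 0.34·t(C)
Solving: t(F) = 2.9074, t(C) = 2.8808.
Expected steps from C to E: 2.8808.

2.8808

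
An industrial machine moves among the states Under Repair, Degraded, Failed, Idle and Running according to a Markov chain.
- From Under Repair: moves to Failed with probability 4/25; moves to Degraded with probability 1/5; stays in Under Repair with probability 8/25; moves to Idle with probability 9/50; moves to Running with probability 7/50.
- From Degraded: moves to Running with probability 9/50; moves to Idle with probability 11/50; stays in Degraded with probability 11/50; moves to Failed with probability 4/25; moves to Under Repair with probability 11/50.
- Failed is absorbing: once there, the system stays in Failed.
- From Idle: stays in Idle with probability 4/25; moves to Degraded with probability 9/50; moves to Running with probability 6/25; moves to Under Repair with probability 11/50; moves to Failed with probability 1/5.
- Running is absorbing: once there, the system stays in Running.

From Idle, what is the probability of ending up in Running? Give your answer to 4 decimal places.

Let h(s) be the probability of absorption at Running starting from transient state s. Then h(Running) = 1 and h(Failed) = 0. By first-step analysis:
h(Under Repair) = 0.32·h(Under Repair) + 0.2·h(Degraded) + 0.16·0 + 0.18·h(Idle) + 0.14·1
h(Degraded) = 0.22·h(Under Repair) + 0.22·h(Degraded) + 0.16·0 + 0.22·h(Idle) + 0.18·1
h(Idle) = 0.22·h(Under Repair) + 0.18·h(Degraded) + 0.2·0 + 0.16·h(Idle) + 0.24·1
Solving: h(Under Repair) = 0.4986, h(Degraded) = 0.5203, h(Idle) = 0.5278.
Starting from Idle, the probability is 0.5278.

0.5278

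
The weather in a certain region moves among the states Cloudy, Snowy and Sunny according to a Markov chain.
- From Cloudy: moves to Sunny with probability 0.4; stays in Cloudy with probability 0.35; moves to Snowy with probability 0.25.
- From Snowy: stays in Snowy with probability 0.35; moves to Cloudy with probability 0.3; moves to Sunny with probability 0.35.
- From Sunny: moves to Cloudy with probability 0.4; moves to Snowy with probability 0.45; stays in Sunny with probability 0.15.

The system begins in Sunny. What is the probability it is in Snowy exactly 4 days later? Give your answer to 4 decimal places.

Propagate the distribution vector 4 days from Sunny.
After 0 days: (0.0000, 0.0000, 1.0000)
After 1 day: (0.4000, 0.4500, 0.1500)
After 2 days: (0.3350, 0.3250, 0.3400)
After 3 days: (0.3508, 0.3505, 0.2988)
After 4 days: (0.3474, 0.3448, 0.3078)
P(in Snowy after 4 days) = 0.3448

0.3448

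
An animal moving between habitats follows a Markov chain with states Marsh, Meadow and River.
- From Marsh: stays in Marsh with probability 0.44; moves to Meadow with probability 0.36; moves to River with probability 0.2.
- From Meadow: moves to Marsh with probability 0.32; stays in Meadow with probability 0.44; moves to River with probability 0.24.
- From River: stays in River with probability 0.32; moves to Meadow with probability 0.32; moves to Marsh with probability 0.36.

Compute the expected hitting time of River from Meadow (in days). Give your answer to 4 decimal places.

4.4355

Let t(s) be the expected number of days to first reach River from state s, with t(River) = 0. Conditioning on the first day:
t(Marsh) = 1 + 0.44·t(Marsh) + 0.36·t(Meadow)
t(Meadow) = 1 + 0.32·t(Marsh) + 0.44·t(Meadow)
Solving: t(Marsh) = 4.6371, t(Meadow) = 4.4355.
Expected days from Meadow to River: 4.4355.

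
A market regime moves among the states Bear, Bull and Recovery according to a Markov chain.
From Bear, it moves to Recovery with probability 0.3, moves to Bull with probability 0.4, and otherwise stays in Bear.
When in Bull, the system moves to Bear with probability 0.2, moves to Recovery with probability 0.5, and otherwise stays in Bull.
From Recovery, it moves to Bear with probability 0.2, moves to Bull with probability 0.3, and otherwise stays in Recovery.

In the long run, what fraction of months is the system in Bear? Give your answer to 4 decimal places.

Let the stationary distribution be π with π = πP and π_1 + π_2 + π_3 = 1.
π_1 = 0.3·π_1 + 0.2·π_2 + 0.2·π_3
π_2 = 0.4·π_1 + 0.3·π_2 + 0.3·π_3
Solving with the normalization constraint gives π = (0.2222, 0.3222, 0.4556).
So the stationary probability of Bear is 0.2222.

0.2222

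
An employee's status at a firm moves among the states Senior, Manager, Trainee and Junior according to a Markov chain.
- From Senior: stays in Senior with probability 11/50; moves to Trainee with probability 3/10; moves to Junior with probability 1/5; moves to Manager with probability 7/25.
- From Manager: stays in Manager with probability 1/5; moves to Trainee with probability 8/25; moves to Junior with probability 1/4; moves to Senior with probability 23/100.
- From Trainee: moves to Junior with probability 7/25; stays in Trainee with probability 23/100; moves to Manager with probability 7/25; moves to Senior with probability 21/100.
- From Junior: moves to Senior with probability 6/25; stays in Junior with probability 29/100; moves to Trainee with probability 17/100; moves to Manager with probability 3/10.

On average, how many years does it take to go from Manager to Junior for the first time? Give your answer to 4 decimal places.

Let t(s) be the expected number of years to first reach Junior from state s, with t(Junior) = 0. Conditioning on the first year:
t(Senior) = 1 + 0.22·t(Senior) + 0.28·t(Manager) + 0.3·t(Trainee)
t(Manager) = 1 + 0.23·t(Senior) + 0.2·t(Manager) + 0.32·t(Trainee)
t(Trainee) = 1 + 0.21·t(Senior) + 0.28·t(Manager) + 0.23·t(Trainee)
Solving: t(Senior) = 4.2412, t(Manager) = 4.0390, t(Trainee) = 3.9241.
Expected years from Manager to Junior: 4.0390.

4.0390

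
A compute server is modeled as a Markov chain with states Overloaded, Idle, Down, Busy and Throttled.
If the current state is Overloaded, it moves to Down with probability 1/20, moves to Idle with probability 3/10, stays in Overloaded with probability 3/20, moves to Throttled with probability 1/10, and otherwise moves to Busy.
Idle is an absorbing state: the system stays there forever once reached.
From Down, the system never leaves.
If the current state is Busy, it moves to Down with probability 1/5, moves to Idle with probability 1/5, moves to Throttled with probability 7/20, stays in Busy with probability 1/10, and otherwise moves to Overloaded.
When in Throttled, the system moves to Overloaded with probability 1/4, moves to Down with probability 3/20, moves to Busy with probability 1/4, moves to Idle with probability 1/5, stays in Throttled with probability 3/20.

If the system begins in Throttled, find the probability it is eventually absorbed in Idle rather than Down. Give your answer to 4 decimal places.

0.6088

Let h(s) be the probability of absorption at Idle starting from transient state s. Then h(Idle) = 1 and h(Down) = 0. By first-step analysis:
h(Overloaded) = 0.15·h(Overloaded) + 0.3·1 + 0.05·0 + 0.4·h(Busy) + 0.1·h(Throttled)
h(Busy) = 0.15·h(Overloaded) + 0.2·1 + 0.2·0 + 0.1·h(Busy) + 0.35·h(Throttled)
h(Throttled) = 0.25·h(Overloaded) + 0.2·1 + 0.15·0 + 0.25·h(Busy) + 0.15·h(Throttled)
Solving: h(Overloaded) = 0.6951, h(Busy) = 0.5748, h(Throttled) = 0.6088.
Starting from Throttled, the probability is 0.6088.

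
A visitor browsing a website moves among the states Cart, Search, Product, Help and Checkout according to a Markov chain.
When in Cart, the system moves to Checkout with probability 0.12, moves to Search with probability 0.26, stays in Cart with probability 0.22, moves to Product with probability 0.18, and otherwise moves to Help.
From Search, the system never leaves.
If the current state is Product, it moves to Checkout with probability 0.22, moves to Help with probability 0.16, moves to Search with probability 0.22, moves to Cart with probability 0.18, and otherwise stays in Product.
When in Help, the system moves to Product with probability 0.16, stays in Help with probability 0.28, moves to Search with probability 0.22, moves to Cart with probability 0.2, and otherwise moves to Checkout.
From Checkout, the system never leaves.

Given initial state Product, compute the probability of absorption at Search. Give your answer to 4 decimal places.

0.5514

Let h(s) be the probability of absorption at Search starting from transient state s. Then h(Search) = 1 and h(Checkout) = 0. By first-step analysis:
h(Cart) = 0.22·h(Cart) + 0.26·1 + 0.18·h(Product) + 0.22·h(Help) + 0.12·0
h(Product) = 0.18·h(Cart) + 0.22·1 + 0.22·h(Product) + 0.16·h(Help) + 0.22·0
h(Help) = 0.2·h(Cart) + 0.22·1 + 0.16·h(Product) + 0.28·h(Help) + 0.14·0
Solving: h(Cart) = 0.6307, h(Product) = 0.5514, h(Help) = 0.6033.
Starting from Product, the probability is 0.5514.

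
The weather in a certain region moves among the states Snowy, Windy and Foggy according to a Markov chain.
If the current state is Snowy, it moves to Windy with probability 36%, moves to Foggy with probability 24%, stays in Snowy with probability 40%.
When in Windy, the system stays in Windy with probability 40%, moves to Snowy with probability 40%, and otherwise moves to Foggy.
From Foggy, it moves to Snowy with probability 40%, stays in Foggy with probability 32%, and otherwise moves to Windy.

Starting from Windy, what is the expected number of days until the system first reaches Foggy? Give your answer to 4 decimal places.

Let t(s) be the expected number of days to first reach Foggy from state s, with t(Foggy) = 0. Conditioning on the first day:
t(Snowy) = 1 + 0.4·t(Snowy) + 0.36·t(Windy)
t(Windy) = 1 + 0.4·t(Snowy) + 0.4·t(Windy)
Solving: t(Snowy) = 4.4444, t(Windy) = 4.6296.
Expected days from Windy to Foggy: 4.6296.

4.6296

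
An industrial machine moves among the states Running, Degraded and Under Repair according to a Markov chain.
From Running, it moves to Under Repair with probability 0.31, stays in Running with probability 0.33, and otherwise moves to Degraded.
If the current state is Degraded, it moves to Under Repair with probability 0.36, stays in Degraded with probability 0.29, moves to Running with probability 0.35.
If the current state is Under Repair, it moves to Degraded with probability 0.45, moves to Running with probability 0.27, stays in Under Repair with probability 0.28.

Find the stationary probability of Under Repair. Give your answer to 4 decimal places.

Let the stationary distribution be π with π = πP and π_1 + π_2 + π_3 = 1.
π_1 = 0.33·π_1 + 0.35·π_2 + 0.27·π_3
π_2 = 0.36·π_1 + 0.29·π_2 + 0.45·π_3
Solving with the normalization constraint gives π = (0.3181, 0.3632, 0.3186).
So the stationary probability of Under Repair is 0.3186.

0.3186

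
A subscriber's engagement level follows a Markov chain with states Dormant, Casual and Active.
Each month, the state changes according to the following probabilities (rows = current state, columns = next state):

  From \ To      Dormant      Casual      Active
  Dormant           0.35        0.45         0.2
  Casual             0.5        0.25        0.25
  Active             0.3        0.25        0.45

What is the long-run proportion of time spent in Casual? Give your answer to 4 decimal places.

Let the stationary distribution be π with π = πP and π_1 + π_2 + π_3 = 1.
π_1 = 0.35·π_1 + 0.5·π_2 + 0.3·π_3
π_2 = 0.45·π_1 + 0.25·π_2 + 0.25·π_3
Solving with the normalization constraint gives π = (0.3846, 0.3269, 0.2885).
So the stationary probability of Casual is 0.3269.

0.3269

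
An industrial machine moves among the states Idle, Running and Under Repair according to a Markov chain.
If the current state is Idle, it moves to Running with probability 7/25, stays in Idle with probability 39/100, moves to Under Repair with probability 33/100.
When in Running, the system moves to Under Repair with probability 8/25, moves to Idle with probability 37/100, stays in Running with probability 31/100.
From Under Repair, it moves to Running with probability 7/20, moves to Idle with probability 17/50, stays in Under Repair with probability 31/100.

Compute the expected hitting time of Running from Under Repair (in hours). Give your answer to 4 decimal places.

Let t(s) be the expected number of hours to first reach Running from state s, with t(Running) = 0. Conditioning on the first hour:
t(Idle) = 1 + 0.39·t(Idle) + 0.33·t(Under Repair)
t(Under Repair) = 1 + 0.34·t(Idle) + 0.31·t(Under Repair)
Solving: t(Idle) = 3.3042, t(Under Repair) = 3.0774.
Expected hours from Under Repair to Running: 3.0774.

3.0774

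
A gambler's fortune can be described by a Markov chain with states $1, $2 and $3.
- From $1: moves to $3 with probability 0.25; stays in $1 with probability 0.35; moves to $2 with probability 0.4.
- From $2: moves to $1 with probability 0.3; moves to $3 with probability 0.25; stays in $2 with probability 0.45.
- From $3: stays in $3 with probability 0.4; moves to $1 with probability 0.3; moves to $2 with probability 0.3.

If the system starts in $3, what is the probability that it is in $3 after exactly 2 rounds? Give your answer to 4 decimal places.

Sum over the intermediate state after 1 round:
P = P($3→$1)·P($1→$3) + P($3→$2)·P($2→$3) + P($3→$3)·P($3→$3)
  = 0.3×0.25 + 0.3×0.25 + 0.4×0.4
  = 0.0750 + 0.0750 + 0.1600 = 0.3100

0.3100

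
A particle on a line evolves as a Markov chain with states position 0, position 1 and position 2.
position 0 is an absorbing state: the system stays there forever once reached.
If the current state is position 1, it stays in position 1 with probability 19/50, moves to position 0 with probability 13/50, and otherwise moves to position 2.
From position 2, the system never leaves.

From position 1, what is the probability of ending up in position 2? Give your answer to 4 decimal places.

0.5806

Let h(s) be the probability of absorption at position 2 starting from transient state s. Then h(position 2) = 1 and h(position 0) = 0. By first-step analysis:
h(position 1) = 0.26·0 + 0.38·h(position 1) + 0.36·1
Solving: h(position 1) = 0.5806.
Starting from position 1, the probability is 0.5806.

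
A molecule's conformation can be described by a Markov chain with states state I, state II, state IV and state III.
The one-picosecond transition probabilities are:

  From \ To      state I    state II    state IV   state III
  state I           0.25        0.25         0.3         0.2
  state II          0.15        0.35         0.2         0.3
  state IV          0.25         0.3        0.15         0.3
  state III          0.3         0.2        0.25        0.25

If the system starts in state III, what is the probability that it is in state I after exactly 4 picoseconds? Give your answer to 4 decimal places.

0.2356

Propagate the distribution vector 4 picoseconds from state III.
After 0 picoseconds: (0.0000, 0.0000, 0.0000, 1.0000)
After 1 picosecond: (0.3000, 0.2000, 0.2500, 0.2500)
After 2 picoseconds: (0.2425, 0.2700, 0.2300, 0.2575)
After 3 picoseconds: (0.2359, 0.2756, 0.2256, 0.2629)
After 4 picoseconds: (0.2356, 0.2757, 0.2255, 0.2633)
P(in state I after 4 picoseconds) = 0.2356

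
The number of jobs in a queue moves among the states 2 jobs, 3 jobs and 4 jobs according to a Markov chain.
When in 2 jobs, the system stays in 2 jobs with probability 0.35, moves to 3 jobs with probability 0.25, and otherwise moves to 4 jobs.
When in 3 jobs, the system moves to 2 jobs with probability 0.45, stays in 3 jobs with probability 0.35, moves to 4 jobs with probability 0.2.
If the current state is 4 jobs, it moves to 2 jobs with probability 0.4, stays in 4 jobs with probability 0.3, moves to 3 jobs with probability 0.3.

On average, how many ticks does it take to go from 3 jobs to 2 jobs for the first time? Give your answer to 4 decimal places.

Let t(s) be the expected number of ticks to first reach 2 jobs from state s, with t(2 jobs) = 0. Conditioning on the first tick:
t(3 jobs) = 1 + 0.35·t(3 jobs) + 0.2·t(4 jobs)
t(4 jobs) = 1 + 0.3·t(3 jobs) + 0.3·t(4 jobs)
Solving: t(3 jobs) = 2.2785, t(4 jobs) = 2.4051.
Expected ticks from 3 jobs to 2 jobs: 2.2785.

2.2785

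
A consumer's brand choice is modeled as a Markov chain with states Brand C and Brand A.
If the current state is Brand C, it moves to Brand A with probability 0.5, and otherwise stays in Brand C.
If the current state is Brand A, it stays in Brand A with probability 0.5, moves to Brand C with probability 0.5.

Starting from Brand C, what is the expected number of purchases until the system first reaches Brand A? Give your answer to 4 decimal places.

2.0000

Let t(s) be the expected number of purchases to first reach Brand A from state s, with t(Brand A) = 0. Conditioning on the first purchase:
t(Brand C) = 1 + 0.5·t(Brand C)
Solving: t(Brand C) = 2.0000.
Expected purchases from Brand C to Brand A: 2.0000.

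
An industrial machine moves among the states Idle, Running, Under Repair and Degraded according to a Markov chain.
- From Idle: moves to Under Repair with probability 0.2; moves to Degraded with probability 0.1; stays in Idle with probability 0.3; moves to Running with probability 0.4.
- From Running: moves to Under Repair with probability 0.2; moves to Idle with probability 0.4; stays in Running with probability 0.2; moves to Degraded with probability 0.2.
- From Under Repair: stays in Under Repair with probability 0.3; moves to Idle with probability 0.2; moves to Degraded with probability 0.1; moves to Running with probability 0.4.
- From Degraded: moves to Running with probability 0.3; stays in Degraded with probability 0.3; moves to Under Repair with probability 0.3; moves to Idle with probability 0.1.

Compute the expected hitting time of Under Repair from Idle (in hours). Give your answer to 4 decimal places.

Let t(s) be the expected number of hours to first reach Under Repair from state s, with t(Under Repair) = 0. Conditioning on the first hour:
t(Idle) = 1 + 0.3·t(Idle) + 0.4·t(Running) + 0.1·t(Degraded)
t(Running) = 1 + 0.4·t(Idle) + 0.2·t(Running) + 0.2·t(Degraded)
t(Degraded) = 1 + 0.1·t(Idle) + 0.3·t(Running) + 0.3·t(Degraded)
Solving: t(Idle) = 4.6190, t(Running) = 4.5714, t(Degraded) = 4.0476.
Expected hours from Idle to Under Repair: 4.6190.

4.6190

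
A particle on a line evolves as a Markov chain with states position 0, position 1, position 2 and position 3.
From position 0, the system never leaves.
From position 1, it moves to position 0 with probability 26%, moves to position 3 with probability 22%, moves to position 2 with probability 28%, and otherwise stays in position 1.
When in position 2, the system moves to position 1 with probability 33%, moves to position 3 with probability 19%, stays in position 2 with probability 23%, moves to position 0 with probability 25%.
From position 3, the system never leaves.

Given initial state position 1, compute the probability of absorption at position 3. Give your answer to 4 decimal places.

0.4517

Let h(s) be the probability of absorption at position 3 starting from transient state s. Then h(position 3) = 1 and h(position 0) = 0. By first-step analysis:
h(position 1) = 0.26·0 + 0.24·h(position 1) + 0.28·h(position 2) + 0.22·1
h(position 2) = 0.25·0 + 0.33·h(position 1) + 0.23·h(position 2) + 0.19·1
Solving: h(position 1) = 0.4517, h(position 2) = 0.4403.
Starting from position 1, the probability is 0.4517.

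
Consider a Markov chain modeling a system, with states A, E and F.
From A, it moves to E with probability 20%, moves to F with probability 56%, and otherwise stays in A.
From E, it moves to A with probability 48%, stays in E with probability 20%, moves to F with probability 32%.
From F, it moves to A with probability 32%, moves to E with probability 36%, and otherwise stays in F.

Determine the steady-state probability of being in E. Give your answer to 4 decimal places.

0.2641

Let the stationary distribution be π with π = πP and π_1 + π_2 + π_3 = 1.
π_1 = 0.24·π_1 + 0.48·π_2 + 0.32·π_3
π_2 = 0.2·π_1 + 0.2·π_2 + 0.36·π_3
Solving with the normalization constraint gives π = (0.3354, 0.2641, 0.4005).
So the stationary probability of E is 0.2641.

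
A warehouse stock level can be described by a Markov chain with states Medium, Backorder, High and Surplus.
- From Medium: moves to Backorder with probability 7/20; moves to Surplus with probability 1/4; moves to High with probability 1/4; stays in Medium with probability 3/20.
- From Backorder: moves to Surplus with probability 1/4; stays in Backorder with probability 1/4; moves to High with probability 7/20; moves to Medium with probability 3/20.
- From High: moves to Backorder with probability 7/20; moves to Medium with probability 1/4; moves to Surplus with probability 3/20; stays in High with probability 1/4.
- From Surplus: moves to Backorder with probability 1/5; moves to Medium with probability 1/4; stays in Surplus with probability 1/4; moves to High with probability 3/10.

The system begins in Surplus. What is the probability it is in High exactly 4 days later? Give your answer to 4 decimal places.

Propagate the distribution vector 4 days from Surplus.
After 0 days: (0.0000, 0.0000, 0.0000, 1.0000)
After 1 day: (0.2500, 0.2000, 0.3000, 0.2500)
After 2 days: (0.2050, 0.2925, 0.2825, 0.2200)
After 3 days: (0.2003, 0.2878, 0.2903, 0.2218)
After 4 days: (0.2012, 0.2880, 0.2899, 0.2210)
P(in High after 4 days) = 0.2899

0.2899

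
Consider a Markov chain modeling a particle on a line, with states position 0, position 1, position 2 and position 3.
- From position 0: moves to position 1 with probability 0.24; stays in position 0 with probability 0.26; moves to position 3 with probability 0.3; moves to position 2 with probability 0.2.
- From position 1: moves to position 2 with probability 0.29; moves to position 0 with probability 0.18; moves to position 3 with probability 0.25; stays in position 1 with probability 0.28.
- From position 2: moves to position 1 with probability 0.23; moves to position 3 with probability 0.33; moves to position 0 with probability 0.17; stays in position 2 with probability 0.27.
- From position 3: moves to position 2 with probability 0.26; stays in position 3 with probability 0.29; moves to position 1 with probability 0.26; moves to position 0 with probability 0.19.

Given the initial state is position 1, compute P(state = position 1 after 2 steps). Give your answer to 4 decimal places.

Propagate the distribution vector 2 steps from position 1.
After 0 steps: (0.0000, 1.0000, 0.0000, 0.0000)
After 1 step: (0.1800, 0.2800, 0.2900, 0.2500)
After 2 steps: (0.1940, 0.2533, 0.2605, 0.2922)
P(in position 1 after 2 steps) = 0.2533

0.2533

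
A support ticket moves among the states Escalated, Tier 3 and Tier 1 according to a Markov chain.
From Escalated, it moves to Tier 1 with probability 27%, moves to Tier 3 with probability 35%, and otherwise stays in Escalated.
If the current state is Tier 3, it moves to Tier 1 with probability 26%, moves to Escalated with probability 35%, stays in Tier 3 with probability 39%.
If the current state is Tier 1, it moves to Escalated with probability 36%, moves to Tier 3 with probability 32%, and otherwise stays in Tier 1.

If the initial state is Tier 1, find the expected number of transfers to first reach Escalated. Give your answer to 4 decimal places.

Let t(s) be the expected number of transfers to first reach Escalated from state s, with t(Escalated) = 0. Conditioning on the first transfer:
t(Tier 3) = 1 + 0.39·t(Tier 3) + 0.26·t(Tier 1)
t(Tier 1) = 1 + 0.32·t(Tier 3) + 0.32·t(Tier 1)
Solving: t(Tier 3) = 2.8347, t(Tier 1) = 2.8046.
Expected transfers from Tier 1 to Escalated: 2.8046.

2.8046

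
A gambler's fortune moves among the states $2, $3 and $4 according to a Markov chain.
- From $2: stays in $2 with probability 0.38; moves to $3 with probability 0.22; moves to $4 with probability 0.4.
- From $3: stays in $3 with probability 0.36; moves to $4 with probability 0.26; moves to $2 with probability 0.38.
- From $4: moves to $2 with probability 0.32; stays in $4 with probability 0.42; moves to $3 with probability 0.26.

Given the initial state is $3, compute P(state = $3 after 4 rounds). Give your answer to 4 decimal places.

0.2730

Propagate the distribution vector 4 rounds from $3.
After 0 rounds: (0.0000, 1.0000, 0.0000)
After 1 round: (0.3800, 0.3600, 0.2600)
After 2 rounds: (0.3644, 0.2808, 0.3548)
After 3 rounds: (0.3587, 0.2735, 0.3678)
After 4 rounds: (0.3579, 0.2730, 0.3691)
P(in $3 after 4 rounds) = 0.2730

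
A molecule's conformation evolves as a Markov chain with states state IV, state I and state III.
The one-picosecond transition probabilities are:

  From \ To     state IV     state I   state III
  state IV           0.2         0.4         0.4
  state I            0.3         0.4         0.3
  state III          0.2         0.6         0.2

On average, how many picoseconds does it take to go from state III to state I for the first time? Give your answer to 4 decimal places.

1.7857

Let t(s) be the expected number of picoseconds to first reach state I from state s, with t(state I) = 0. Conditioning on the first picosecond:
t(state IV) = 1 + 0.2·t(state IV) + 0.4·t(state III)
t(state III) = 1 + 0.2·t(state IV) + 0.2·t(state III)
Solving: t(state IV) = 2.1429, t(state III) = 1.7857.
Expected picoseconds from state III to state I: 1.7857.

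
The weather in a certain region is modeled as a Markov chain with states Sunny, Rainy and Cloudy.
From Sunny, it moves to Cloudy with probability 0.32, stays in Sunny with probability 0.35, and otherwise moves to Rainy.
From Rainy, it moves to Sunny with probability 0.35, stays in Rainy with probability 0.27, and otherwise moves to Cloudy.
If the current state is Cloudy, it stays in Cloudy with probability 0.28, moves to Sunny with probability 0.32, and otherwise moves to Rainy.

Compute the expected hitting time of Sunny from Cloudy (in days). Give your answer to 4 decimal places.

3.0246

Let t(s) be the expected number of days to first reach Sunny from state s, with t(Sunny) = 0. Conditioning on the first day:
t(Rainy) = 1 + 0.27·t(Rainy) + 0.38·t(Cloudy)
t(Cloudy) = 1 + 0.4·t(Rainy) + 0.28·t(Cloudy)
Solving: t(Rainy) = 2.9443, t(Cloudy) = 3.0246.
Expected days from Cloudy to Sunny: 3.0246.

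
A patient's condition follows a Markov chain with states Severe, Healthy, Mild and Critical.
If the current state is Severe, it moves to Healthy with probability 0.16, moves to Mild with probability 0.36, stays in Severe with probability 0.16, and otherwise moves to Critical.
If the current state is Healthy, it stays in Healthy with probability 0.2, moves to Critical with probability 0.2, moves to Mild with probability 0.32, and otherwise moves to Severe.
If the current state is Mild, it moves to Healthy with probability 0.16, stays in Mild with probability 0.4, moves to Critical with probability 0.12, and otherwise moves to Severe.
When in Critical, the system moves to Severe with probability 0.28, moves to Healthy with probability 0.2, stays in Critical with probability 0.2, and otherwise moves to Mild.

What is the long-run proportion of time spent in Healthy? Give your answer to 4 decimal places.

Let the stationary distribution be π with π = πP and π_1 + π_2 + π_3 + π_4 = 1.
π_1 = 0.16·π_1 + 0.28·π_2 + 0.32·π_3 + 0.28·π_4
π_2 = 0.16·π_1 + 0.2·π_2 + 0.16·π_3 + 0.2·π_4
π_3 = 0.36·π_1 + 0.32·π_2 + 0.4·π_3 + 0.32·π_4
Solving with the normalization constraint gives π = (0.2628, 0.1751, 0.3593, 0.2028).
So the stationary probability of Healthy is 0.1751.

0.1751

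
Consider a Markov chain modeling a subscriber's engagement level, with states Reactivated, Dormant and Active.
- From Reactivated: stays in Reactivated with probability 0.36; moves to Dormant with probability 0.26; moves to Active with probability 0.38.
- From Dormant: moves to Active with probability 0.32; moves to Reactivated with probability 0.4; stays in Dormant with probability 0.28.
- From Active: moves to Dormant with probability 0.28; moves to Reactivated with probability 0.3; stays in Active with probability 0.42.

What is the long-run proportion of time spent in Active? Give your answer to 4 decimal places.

0.3788

Let the stationary distribution be π with π = πP and π_1 + π_2 + π_3 = 1.
π_1 = 0.36·π_1 + 0.4·π_2 + 0.3·π_3
π_2 = 0.26·π_1 + 0.28·π_2 + 0.28·π_3
Solving with the normalization constraint gives π = (0.3482, 0.2730, 0.3788).
So the stationary probability of Active is 0.3788.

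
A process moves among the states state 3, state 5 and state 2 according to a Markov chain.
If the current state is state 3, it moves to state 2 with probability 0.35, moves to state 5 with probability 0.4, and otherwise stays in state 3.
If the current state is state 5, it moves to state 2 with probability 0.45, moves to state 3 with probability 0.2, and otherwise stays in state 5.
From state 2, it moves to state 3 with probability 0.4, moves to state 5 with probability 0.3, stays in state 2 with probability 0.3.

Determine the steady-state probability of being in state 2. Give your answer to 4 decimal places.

Let the stationary distribution be π with π = πP and π_1 + π_2 + π_3 = 1.
π_1 = 0.25·π_1 + 0.2·π_2 + 0.4·π_3
π_2 = 0.4·π_1 + 0.35·π_2 + 0.3·π_3
Solving with the normalization constraint gives π = (0.2876, 0.3461, 0.3663).
So the stationary probability of state 2 is 0.3663.

0.3663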